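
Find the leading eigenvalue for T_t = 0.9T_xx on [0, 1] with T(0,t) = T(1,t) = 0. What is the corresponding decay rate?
Eigenvalues: λₙ = 0.9n²π².
First three modes:
  n=1: λ₁ = 0.9π² ≈ 8.883
  n=2: λ₂ = 3.6π² ≈ 35.531 (4× faster decay)
  n=3: λ₃ = 8.1π² ≈ 79.944 (9× faster decay)
As t → ∞, higher modes decay exponentially faster. The n=1 mode dominates: T ~ c₁ sin(πx) e^{-λ₁t}.
Decay rate: λ₁ = 0.9π² ≈ 8.883.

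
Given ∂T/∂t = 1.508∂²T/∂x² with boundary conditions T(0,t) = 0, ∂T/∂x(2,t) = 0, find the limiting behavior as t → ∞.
T → 0. Heat escapes through the Dirichlet boundary.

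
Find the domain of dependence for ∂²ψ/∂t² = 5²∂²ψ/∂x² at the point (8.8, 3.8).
Domain of dependence: [-10.2, 27.8]. Signals travel at speed 5, so data within |x - 8.8| ≤ 5·3.8 = 19 can reach the point.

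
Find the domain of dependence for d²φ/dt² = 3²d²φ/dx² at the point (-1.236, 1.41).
Domain of dependence: [-5.466, 2.994]. Signals travel at speed 3, so data within |x - -1.236| ≤ 3·1.41 = 4.23 can reach the point.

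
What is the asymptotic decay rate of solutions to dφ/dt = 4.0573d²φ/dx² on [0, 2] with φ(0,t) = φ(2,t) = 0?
Eigenvalues: λₙ = 4.0573n²π²/2².
First three modes:
  n=1: λ₁ = 4.0573π²/2² ≈ 10.011
  n=2: λ₂ = 16.2292π²/2² ≈ 40.044 (4× faster decay)
  n=3: λ₃ = 36.5157π²/2² ≈ 90.099 (9× faster decay)
As t → ∞, higher modes decay exponentially faster. The n=1 mode dominates: φ ~ c₁ sin(πx/2) e^{-λ₁t}.
Decay rate: λ₁ = 4.0573π²/2² ≈ 10.011.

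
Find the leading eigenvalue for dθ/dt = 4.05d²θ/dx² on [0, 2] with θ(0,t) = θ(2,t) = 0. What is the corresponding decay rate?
Eigenvalues: λₙ = 4.05n²π²/2².
First three modes:
  n=1: λ₁ = 4.05π²/2² ≈ 9.993
  n=2: λ₂ = 16.2π²/2² ≈ 39.972 (4× faster decay)
  n=3: λ₃ = 36.45π²/2² ≈ 89.937 (9× faster decay)
As t → ∞, higher modes decay exponentially faster. The n=1 mode dominates: θ ~ c₁ sin(πx/2) e^{-λ₁t}.
Decay rate: λ₁ = 4.05π²/2² ≈ 9.993.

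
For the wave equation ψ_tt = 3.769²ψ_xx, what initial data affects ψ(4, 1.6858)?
Domain of dependence: [-2.3537802, 10.3537802]. Signals travel at speed 3.769, so data within |x - 4| ≤ 3.769·1.6858 = 6.3537802 can reach the point.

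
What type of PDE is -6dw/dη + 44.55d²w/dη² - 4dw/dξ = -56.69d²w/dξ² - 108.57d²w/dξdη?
Rewriting in standard form: 56.69d²w/dξ² + 108.57d²w/dξdη + 44.55d²w/dη² - 4dw/dξ - 6dw/dη = 0. With A = 56.69, B = 108.57, C = 44.55, the discriminant is 1685.2869. This is a hyperbolic PDE.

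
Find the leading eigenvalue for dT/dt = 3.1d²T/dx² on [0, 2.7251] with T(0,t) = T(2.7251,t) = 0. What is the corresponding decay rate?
Eigenvalues: λₙ = 3.1n²π²/2.7251².
First three modes:
  n=1: λ₁ = 3.1π²/2.7251² ≈ 4.12
  n=2: λ₂ = 12.4π²/2.7251² ≈ 16.48 (4× faster decay)
  n=3: λ₃ = 27.9π²/2.7251² ≈ 37.08 (9× faster decay)
As t → ∞, higher modes decay exponentially faster. The n=1 mode dominates: T ~ c₁ sin(πx/2.7251) e^{-λ₁t}.
Decay rate: λ₁ = 3.1π²/2.7251² ≈ 4.12.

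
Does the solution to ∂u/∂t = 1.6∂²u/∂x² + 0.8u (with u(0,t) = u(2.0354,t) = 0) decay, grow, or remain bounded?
u → 0. Diffusion dominates reaction (r=0.8 < κπ²/L²≈3.81); solution decays.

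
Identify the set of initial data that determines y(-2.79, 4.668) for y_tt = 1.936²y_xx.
Domain of dependence: [-11.827248, 6.247248]. Signals travel at speed 1.936, so data within |x - -2.79| ≤ 1.936·4.668 = 9.037248 can reach the point.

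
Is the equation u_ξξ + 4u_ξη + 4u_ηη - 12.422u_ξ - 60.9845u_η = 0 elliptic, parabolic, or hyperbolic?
Computing B² - 4AC with A = 1, B = 4, C = 4: discriminant = 0 (zero). Answer: parabolic.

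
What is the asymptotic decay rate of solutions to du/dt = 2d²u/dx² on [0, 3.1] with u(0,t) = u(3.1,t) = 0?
Eigenvalues: λₙ = 2n²π²/3.1².
First three modes:
  n=1: λ₁ = 2π²/3.1² ≈ 2.054
  n=2: λ₂ = 8π²/3.1² ≈ 8.216 (4× faster decay)
  n=3: λ₃ = 18π²/3.1² ≈ 18.486 (9× faster decay)
As t → ∞, higher modes decay exponentially faster. The n=1 mode dominates: u ~ c₁ sin(πx/3.1) e^{-λ₁t}.
Decay rate: λ₁ = 2π²/3.1² ≈ 2.054.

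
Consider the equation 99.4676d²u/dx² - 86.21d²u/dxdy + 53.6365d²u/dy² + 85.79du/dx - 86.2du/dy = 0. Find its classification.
Elliptic. (A = 99.4676, B = -86.21, C = 53.6365 gives B² - 4AC = -13908.2116096.)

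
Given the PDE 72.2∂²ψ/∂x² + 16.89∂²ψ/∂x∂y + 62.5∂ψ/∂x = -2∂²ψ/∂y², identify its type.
Rewriting in standard form: 72.2∂²ψ/∂x² + 16.89∂²ψ/∂x∂y + 2∂²ψ/∂y² + 62.5∂ψ/∂x = 0. The second-order coefficients are A = 72.2, B = 16.89, C = 2. Since B² - 4AC = -292.3279 < 0, this is an elliptic PDE.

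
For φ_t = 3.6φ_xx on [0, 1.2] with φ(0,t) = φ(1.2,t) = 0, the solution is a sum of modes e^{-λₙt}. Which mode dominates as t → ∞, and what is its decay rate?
Eigenvalues: λₙ = 3.6n²π²/1.2².
First three modes:
  n=1: λ₁ = 3.6π²/1.2² ≈ 24.674
  n=2: λ₂ = 14.4π²/1.2² ≈ 98.696 (4× faster decay)
  n=3: λ₃ = 32.4π²/1.2² ≈ 222.066 (9× faster decay)
As t → ∞, higher modes decay exponentially faster. The n=1 mode dominates: φ ~ c₁ sin(πx/1.2) e^{-λ₁t}.
Decay rate: λ₁ = 3.6π²/1.2² ≈ 24.674.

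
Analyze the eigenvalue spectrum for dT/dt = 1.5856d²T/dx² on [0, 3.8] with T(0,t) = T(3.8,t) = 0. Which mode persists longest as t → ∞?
Eigenvalues: λₙ = 1.5856n²π²/3.8².
First three modes:
  n=1: λ₁ = 1.5856π²/3.8² ≈ 1.084
  n=2: λ₂ = 6.3424π²/3.8² ≈ 4.335 (4× faster decay)
  n=3: λ₃ = 14.2704π²/3.8² ≈ 9.754 (9× faster decay)
As t → ∞, higher modes decay exponentially faster. The n=1 mode dominates: T ~ c₁ sin(πx/3.8) e^{-λ₁t}.
Decay rate: λ₁ = 1.5856π²/3.8² ≈ 1.084.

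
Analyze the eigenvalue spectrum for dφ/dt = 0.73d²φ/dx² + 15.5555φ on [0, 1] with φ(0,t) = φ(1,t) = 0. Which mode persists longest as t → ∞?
Eigenvalues: λₙ = 0.73n²π²/1² - 15.5555.
First three modes:
  n=1: λ₁ = 0.73π² - 15.5555 ≈ -8.351
  n=2: λ₂ = 2.92π² - 15.5555 ≈ 13.264
  n=3: λ₃ = 6.57π² - 15.5555 ≈ 49.288
Since 0.73π² ≈ 7.205 < 15.5555, λ₁ < 0.
The n=1 mode grows fastest (−λₙ is largest for n=1) → dominates.
Asymptotic: φ ~ c₁ sin(πx/1) e^{8.351t} (exponential growth at rate −λ₁ ≈ 8.351).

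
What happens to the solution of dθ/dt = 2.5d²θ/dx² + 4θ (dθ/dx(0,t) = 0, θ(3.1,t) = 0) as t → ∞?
θ grows unboundedly. Reaction dominates diffusion (r=4 > κπ²/(4L²)≈0.64); solution grows exponentially.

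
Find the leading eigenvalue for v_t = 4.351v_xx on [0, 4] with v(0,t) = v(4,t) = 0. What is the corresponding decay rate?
Eigenvalues: λₙ = 4.351n²π²/4².
First three modes:
  n=1: λ₁ = 4.351π²/4² ≈ 2.684
  n=2: λ₂ = 17.404π²/4² ≈ 10.736 (4× faster decay)
  n=3: λ₃ = 39.159π²/4² ≈ 24.155 (9× faster decay)
As t → ∞, higher modes decay exponentially faster. The n=1 mode dominates: v ~ c₁ sin(πx/4) e^{-λ₁t}.
Decay rate: λ₁ = 4.351π²/4² ≈ 2.684.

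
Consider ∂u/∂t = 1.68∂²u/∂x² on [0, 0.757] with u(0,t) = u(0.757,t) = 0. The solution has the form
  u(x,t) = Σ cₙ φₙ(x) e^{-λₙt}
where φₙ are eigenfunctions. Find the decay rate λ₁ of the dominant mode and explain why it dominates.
Eigenvalues: λₙ = 1.68n²π²/0.757².
First three modes:
  n=1: λ₁ = 1.68π²/0.757² ≈ 28.935
  n=2: λ₂ = 6.72π²/0.757² ≈ 115.738 (4× faster decay)
  n=3: λ₃ = 15.12π²/0.757² ≈ 260.411 (9× faster decay)
As t → ∞, higher modes decay exponentially faster. The n=1 mode dominates: u ~ c₁ sin(πx/0.757) e^{-λ₁t}.
Decay rate: λ₁ = 1.68π²/0.757² ≈ 28.935.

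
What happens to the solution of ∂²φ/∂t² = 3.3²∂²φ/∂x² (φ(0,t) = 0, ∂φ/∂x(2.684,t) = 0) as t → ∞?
φ oscillates (no decay). Energy is conserved; the solution oscillates indefinitely as standing waves.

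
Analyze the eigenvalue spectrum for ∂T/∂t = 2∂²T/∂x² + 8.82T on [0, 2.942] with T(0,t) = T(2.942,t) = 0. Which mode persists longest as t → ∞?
Eigenvalues: λₙ = 2n²π²/2.942² - 8.82.
First three modes:
  n=1: λ₁ = 2π²/2.942² - 8.82 ≈ -6.539
  n=2: λ₂ = 8π²/2.942² - 8.82 ≈ 0.302
  n=3: λ₃ = 18π²/2.942² - 8.82 ≈ 11.705
Since 2π²/2.942² ≈ 2.281 < 8.82, λ₁ < 0.
The n=1 mode grows fastest (−λₙ is largest for n=1) → dominates.
Asymptotic: T ~ c₁ sin(πx/2.942) e^{6.539t} (exponential growth at rate −λ₁ ≈ 6.539).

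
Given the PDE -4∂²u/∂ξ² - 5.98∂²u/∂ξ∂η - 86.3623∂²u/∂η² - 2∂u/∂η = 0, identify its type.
The second-order coefficients are A = -4, B = -5.98, C = -86.3623. Since B² - 4AC = -1346.0364 < 0, this is an elliptic PDE.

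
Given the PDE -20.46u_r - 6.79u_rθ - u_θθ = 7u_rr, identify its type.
Rewriting in standard form: -7u_rr - 6.79u_rθ - u_θθ - 20.46u_r = 0. The second-order coefficients are A = -7, B = -6.79, C = -1. Since B² - 4AC = 18.1041 > 0, this is a hyperbolic PDE.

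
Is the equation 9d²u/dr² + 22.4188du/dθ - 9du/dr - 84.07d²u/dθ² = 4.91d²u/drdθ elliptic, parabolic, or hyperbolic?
Rewriting in standard form: 9d²u/dr² - 4.91d²u/drdθ - 84.07d²u/dθ² - 9du/dr + 22.4188du/dθ = 0. Computing B² - 4AC with A = 9, B = -4.91, C = -84.07: discriminant = 3050.6281 (positive). Answer: hyperbolic.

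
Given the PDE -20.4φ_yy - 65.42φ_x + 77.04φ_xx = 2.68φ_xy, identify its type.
Rewriting in standard form: 77.04φ_xx - 2.68φ_xy - 20.4φ_yy - 65.42φ_x = 0. The second-order coefficients are A = 77.04, B = -2.68, C = -20.4. Since B² - 4AC = 6293.6464 > 0, this is a hyperbolic PDE.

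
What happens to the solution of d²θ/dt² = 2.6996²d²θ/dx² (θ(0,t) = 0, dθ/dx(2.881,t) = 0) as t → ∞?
θ oscillates (no decay). Energy is conserved; the solution oscillates indefinitely as standing waves.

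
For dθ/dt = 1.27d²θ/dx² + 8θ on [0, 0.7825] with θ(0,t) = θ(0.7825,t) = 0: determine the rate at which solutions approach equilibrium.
Eigenvalues: λₙ = 1.27n²π²/0.7825² - 8.
First three modes:
  n=1: λ₁ = 1.27π²/0.7825² - 8 ≈ 12.471
  n=2: λ₂ = 5.08π²/0.7825² - 8 ≈ 73.883
  n=3: λ₃ = 11.43π²/0.7825² - 8 ≈ 176.237
Since 1.27π²/0.7825² ≈ 20.471 > 8, all λₙ > 0.
The n=1 mode decays slowest → dominates as t → ∞.
Asymptotic: θ ~ c₁ sin(πx/0.7825) e^{-λ₁t} with decay rate λ₁ ≈ 12.471.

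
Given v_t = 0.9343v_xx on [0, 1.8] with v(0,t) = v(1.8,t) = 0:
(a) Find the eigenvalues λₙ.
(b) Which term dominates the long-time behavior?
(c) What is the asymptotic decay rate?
Eigenvalues: λₙ = 0.9343n²π²/1.8².
First three modes:
  n=1: λ₁ = 0.9343π²/1.8² ≈ 2.846
  n=2: λ₂ = 3.7372π²/1.8² ≈ 11.384 (4× faster decay)
  n=3: λ₃ = 8.4087π²/1.8² ≈ 25.614 (9× faster decay)
As t → ∞, higher modes decay exponentially faster. The n=1 mode dominates: v ~ c₁ sin(πx/1.8) e^{-λ₁t}.
Decay rate: λ₁ = 0.9343π²/1.8² ≈ 2.846.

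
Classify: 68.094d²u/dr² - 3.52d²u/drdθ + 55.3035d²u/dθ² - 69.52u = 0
Elliptic (discriminant = -15050.955716).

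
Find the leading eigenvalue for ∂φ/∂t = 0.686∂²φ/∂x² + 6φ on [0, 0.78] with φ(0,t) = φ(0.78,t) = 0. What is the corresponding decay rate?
Eigenvalues: λₙ = 0.686n²π²/0.78² - 6.
First three modes:
  n=1: λ₁ = 0.686π²/0.78² - 6 ≈ 5.128
  n=2: λ₂ = 2.744π²/0.78² - 6 ≈ 38.514
  n=3: λ₃ = 6.174π²/0.78² - 6 ≈ 94.156
Since 0.686π²/0.78² ≈ 11.128 > 6, all λₙ > 0.
The n=1 mode decays slowest → dominates as t → ∞.
Asymptotic: φ ~ c₁ sin(πx/0.78) e^{-λ₁t} with decay rate λ₁ ≈ 5.128.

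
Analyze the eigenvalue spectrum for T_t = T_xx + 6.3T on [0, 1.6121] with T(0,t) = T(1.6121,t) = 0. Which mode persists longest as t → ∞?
Eigenvalues: λₙ = n²π²/1.6121² - 6.3.
First three modes:
  n=1: λ₁ = π²/1.6121² - 6.3 ≈ -2.502
  n=2: λ₂ = 4π²/1.6121² - 6.3 ≈ 8.891
  n=3: λ₃ = 9π²/1.6121² - 6.3 ≈ 27.879
Since π²/1.6121² ≈ 3.798 < 6.3, λ₁ < 0.
The n=1 mode grows fastest (−λₙ is largest for n=1) → dominates.
Asymptotic: T ~ c₁ sin(πx/1.6121) e^{2.502t} (exponential growth at rate −λ₁ ≈ 2.502).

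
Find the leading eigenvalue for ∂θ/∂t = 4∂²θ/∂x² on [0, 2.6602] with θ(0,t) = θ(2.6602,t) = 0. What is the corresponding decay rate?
Eigenvalues: λₙ = 4n²π²/2.6602².
First three modes:
  n=1: λ₁ = 4π²/2.6602² ≈ 5.579
  n=2: λ₂ = 16π²/2.6602² ≈ 22.315 (4× faster decay)
  n=3: λ₃ = 36π²/2.6602² ≈ 50.208 (9× faster decay)
As t → ∞, higher modes decay exponentially faster. The n=1 mode dominates: θ ~ c₁ sin(πx/2.6602) e^{-λ₁t}.
Decay rate: λ₁ = 4π²/2.6602² ≈ 5.579.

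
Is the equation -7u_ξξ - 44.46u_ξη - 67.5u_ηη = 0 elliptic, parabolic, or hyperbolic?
Computing B² - 4AC with A = -7, B = -44.46, C = -67.5: discriminant = 86.6916 (positive). Answer: hyperbolic.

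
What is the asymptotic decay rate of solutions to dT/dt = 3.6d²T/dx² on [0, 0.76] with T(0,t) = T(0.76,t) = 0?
Eigenvalues: λₙ = 3.6n²π²/0.76².
First three modes:
  n=1: λ₁ = 3.6π²/0.76² ≈ 61.514
  n=2: λ₂ = 14.4π²/0.76² ≈ 246.057 (4× faster decay)
  n=3: λ₃ = 32.4π²/0.76² ≈ 553.627 (9× faster decay)
As t → ∞, higher modes decay exponentially faster. The n=1 mode dominates: T ~ c₁ sin(πx/0.76) e^{-λ₁t}.
Decay rate: λ₁ = 3.6π²/0.76² ≈ 61.514.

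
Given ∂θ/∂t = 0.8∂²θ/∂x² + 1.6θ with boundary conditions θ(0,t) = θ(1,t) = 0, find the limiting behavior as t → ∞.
θ → 0. Diffusion dominates reaction (r=1.6 < κπ²/L²≈7.9); solution decays.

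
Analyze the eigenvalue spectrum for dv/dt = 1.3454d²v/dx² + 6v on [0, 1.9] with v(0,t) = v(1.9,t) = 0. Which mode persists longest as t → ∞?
Eigenvalues: λₙ = 1.3454n²π²/1.9² - 6.
First three modes:
  n=1: λ₁ = 1.3454π²/1.9² - 6 ≈ -2.322
  n=2: λ₂ = 5.3816π²/1.9² - 6 ≈ 8.713
  n=3: λ₃ = 12.1086π²/1.9² - 6 ≈ 27.104
Since 1.3454π²/1.9² ≈ 3.678 < 6, λ₁ < 0.
The n=1 mode grows fastest (−λₙ is largest for n=1) → dominates.
Asymptotic: v ~ c₁ sin(πx/1.9) e^{2.322t} (exponential growth at rate −λ₁ ≈ 2.322).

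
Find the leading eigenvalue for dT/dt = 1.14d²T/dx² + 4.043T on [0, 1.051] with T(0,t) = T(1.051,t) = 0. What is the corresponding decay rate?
Eigenvalues: λₙ = 1.14n²π²/1.051² - 4.043.
First three modes:
  n=1: λ₁ = 1.14π²/1.051² - 4.043 ≈ 6.143
  n=2: λ₂ = 4.56π²/1.051² - 4.043 ≈ 36.701
  n=3: λ₃ = 10.26π²/1.051² - 4.043 ≈ 87.63
Since 1.14π²/1.051² ≈ 10.186 > 4.043, all λₙ > 0.
The n=1 mode decays slowest → dominates as t → ∞.
Asymptotic: T ~ c₁ sin(πx/1.051) e^{-λ₁t} with decay rate λ₁ ≈ 6.143.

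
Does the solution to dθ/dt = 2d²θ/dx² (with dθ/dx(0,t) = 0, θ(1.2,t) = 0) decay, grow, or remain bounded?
θ → 0. Heat escapes through the Dirichlet boundary.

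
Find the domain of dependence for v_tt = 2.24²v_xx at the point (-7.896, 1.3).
Domain of dependence: [-10.808, -4.984]. Signals travel at speed 2.24, so data within |x - -7.896| ≤ 2.24·1.3 = 2.912 can reach the point.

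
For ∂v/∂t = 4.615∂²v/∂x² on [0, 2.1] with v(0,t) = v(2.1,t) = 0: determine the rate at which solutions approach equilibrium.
Eigenvalues: λₙ = 4.615n²π²/2.1².
First three modes:
  n=1: λ₁ = 4.615π²/2.1² ≈ 10.328
  n=2: λ₂ = 18.46π²/2.1² ≈ 41.314 (4× faster decay)
  n=3: λ₃ = 41.535π²/2.1² ≈ 92.956 (9× faster decay)
As t → ∞, higher modes decay exponentially faster. The n=1 mode dominates: v ~ c₁ sin(πx/2.1) e^{-λ₁t}.
Decay rate: λ₁ = 4.615π²/2.1² ≈ 10.328.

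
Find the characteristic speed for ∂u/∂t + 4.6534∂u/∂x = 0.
Speed = 4.6534. Information travels along x - 4.6534t = const (rightward).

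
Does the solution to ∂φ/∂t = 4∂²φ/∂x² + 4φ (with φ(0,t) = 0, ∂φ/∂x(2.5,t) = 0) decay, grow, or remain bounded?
φ grows unboundedly. Reaction dominates diffusion (r=4 > κπ²/(4L²)≈1.58); solution grows exponentially.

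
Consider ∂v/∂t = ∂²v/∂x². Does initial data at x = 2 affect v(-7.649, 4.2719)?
Yes, for any finite x. The heat equation has infinite propagation speed, so all initial data affects all points at any t > 0.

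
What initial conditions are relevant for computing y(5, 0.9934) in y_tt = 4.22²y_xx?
Domain of dependence: [0.807852, 9.192148]. Signals travel at speed 4.22, so data within |x - 5| ≤ 4.22·0.9934 = 4.192148 can reach the point.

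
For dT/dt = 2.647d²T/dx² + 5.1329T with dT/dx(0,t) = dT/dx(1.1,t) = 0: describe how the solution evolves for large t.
T grows unboundedly. With Neumann BCs the constant mode has diffusion eigenvalue 0, so any r > 0 makes it grow like e^(5.1329t); solution grows exponentially.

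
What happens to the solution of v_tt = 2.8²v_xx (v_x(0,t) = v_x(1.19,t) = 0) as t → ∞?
v oscillates about a mean that drifts linearly in t (generically unbounded; no decay). There is no damping, so the nonconstant modes persist as standing waves (energy conserved, no decay). But with Neumann conditions at both ends the constant mode has eigenvalue 0: the spatial mean M(t) of v satisfies M'' = 0, so M(t) = M(0) + M'(0)·t. Unless the initial velocity has zero mean (∫v_t(x,0)dx = 0), the solution grows linearly in t (unbounded, though not exponentially); if it does have zero mean, the solution stays bounded and simply oscillates.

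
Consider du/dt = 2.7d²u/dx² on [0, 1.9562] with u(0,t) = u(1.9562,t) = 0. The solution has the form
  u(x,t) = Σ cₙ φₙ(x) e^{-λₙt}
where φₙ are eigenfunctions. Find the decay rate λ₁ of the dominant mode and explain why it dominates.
Eigenvalues: λₙ = 2.7n²π²/1.9562².
First three modes:
  n=1: λ₁ = 2.7π²/1.9562² ≈ 6.964
  n=2: λ₂ = 10.8π²/1.9562² ≈ 27.855 (4× faster decay)
  n=3: λ₃ = 24.3π²/1.9562² ≈ 62.673 (9× faster decay)
As t → ∞, higher modes decay exponentially faster. The n=1 mode dominates: u ~ c₁ sin(πx/1.9562) e^{-λ₁t}.
Decay rate: λ₁ = 2.7π²/1.9562² ≈ 6.964.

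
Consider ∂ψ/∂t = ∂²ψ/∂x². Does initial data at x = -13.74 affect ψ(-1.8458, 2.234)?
Yes, for any finite x. The heat equation has infinite propagation speed, so all initial data affects all points at any t > 0.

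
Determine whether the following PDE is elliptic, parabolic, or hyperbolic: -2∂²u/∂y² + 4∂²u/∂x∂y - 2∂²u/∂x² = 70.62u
Rewriting in standard form: -2∂²u/∂x² + 4∂²u/∂x∂y - 2∂²u/∂y² - 70.62u = 0. Coefficients: A = -2, B = 4, C = -2. B² - 4AC = 0, which is zero, so the equation is parabolic.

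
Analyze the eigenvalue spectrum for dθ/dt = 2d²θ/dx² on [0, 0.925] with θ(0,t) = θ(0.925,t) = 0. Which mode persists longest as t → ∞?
Eigenvalues: λₙ = 2n²π²/0.925².
First three modes:
  n=1: λ₁ = 2π²/0.925² ≈ 23.07
  n=2: λ₂ = 8π²/0.925² ≈ 92.28 (4× faster decay)
  n=3: λ₃ = 18π²/0.925² ≈ 207.629 (9× faster decay)
As t → ∞, higher modes decay exponentially faster. The n=1 mode dominates: θ ~ c₁ sin(πx/0.925) e^{-λ₁t}.
Decay rate: λ₁ = 2π²/0.925² ≈ 23.07.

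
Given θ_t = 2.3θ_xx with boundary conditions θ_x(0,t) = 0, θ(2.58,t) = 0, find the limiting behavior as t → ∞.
θ → 0. Heat escapes through the Dirichlet boundary.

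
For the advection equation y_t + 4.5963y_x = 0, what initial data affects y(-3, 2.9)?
A single point: x = -16.32927. The characteristic through (-3, 2.9) is x - 4.5963t = const, so x = -3 - 4.5963·2.9 = -16.32927.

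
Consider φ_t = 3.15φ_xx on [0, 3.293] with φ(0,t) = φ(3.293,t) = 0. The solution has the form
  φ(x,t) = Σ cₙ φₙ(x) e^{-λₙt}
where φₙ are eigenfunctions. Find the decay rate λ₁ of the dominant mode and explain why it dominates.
Eigenvalues: λₙ = 3.15n²π²/3.293².
First three modes:
  n=1: λ₁ = 3.15π²/3.293² ≈ 2.867
  n=2: λ₂ = 12.6π²/3.293² ≈ 11.468 (4× faster decay)
  n=3: λ₃ = 28.35π²/3.293² ≈ 25.803 (9× faster decay)
As t → ∞, higher modes decay exponentially faster. The n=1 mode dominates: φ ~ c₁ sin(πx/3.293) e^{-λ₁t}.
Decay rate: λ₁ = 3.15π²/3.293² ≈ 2.867.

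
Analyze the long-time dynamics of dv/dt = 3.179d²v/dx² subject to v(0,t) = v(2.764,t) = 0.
Long-time behavior: v → 0. Heat diffuses out through both boundaries.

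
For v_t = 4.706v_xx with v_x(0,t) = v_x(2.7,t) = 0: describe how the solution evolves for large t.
v → constant (steady state). Heat is conserved (no flux at boundaries); solution approaches the spatial average.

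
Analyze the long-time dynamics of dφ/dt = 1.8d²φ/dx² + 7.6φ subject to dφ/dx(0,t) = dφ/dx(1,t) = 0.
Long-time behavior: φ grows unboundedly. With Neumann BCs the constant mode has diffusion eigenvalue 0, so any r > 0 makes it grow like e^(7.6t); solution grows exponentially.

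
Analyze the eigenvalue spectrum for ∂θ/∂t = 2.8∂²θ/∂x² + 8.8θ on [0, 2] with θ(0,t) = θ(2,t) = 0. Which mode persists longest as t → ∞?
Eigenvalues: λₙ = 2.8n²π²/2² - 8.8.
First three modes:
  n=1: λ₁ = 2.8π²/2² - 8.8 ≈ -1.891
  n=2: λ₂ = 11.2π²/2² - 8.8 ≈ 18.835
  n=3: λ₃ = 25.2π²/2² - 8.8 ≈ 53.379
Since 2.8π²/2² ≈ 6.909 < 8.8, λ₁ < 0.
The n=1 mode grows fastest (−λₙ is largest for n=1) → dominates.
Asymptotic: θ ~ c₁ sin(πx/2) e^{1.891t} (exponential growth at rate −λ₁ ≈ 1.891).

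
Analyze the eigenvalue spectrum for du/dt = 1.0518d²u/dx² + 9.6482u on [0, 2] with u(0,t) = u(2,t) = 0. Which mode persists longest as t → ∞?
Eigenvalues: λₙ = 1.0518n²π²/2² - 9.6482.
First three modes:
  n=1: λ₁ = 1.0518π²/2² - 9.6482 ≈ -7.053
  n=2: λ₂ = 4.2072π²/2² - 9.6482 ≈ 0.733
  n=3: λ₃ = 9.4662π²/2² - 9.6482 ≈ 13.709
Since 1.0518π²/2² ≈ 2.595 < 9.6482, λ₁ < 0.
The n=1 mode grows fastest (−λₙ is largest for n=1) → dominates.
Asymptotic: u ~ c₁ sin(πx/2) e^{7.053t} (exponential growth at rate −λ₁ ≈ 7.053).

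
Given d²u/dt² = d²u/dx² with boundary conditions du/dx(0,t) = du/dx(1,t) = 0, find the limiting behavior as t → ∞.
u oscillates about a mean that drifts linearly in t (generically unbounded; no decay). There is no damping, so the nonconstant modes persist as standing waves (energy conserved, no decay). But with Neumann conditions at both ends the constant mode has eigenvalue 0: the spatial mean M(t) of u satisfies M'' = 0, so M(t) = M(0) + M'(0)·t. Unless the initial velocity has zero mean (∫u_t(x,0)dx = 0), the solution grows linearly in t (unbounded, though not exponentially); if it does have zero mean, the solution stays bounded and simply oscillates.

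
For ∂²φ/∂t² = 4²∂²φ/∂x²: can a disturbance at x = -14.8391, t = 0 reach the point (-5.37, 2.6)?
Yes. The domain of dependence is [-15.77, 5.03], and -14.8391 ∈ [-15.77, 5.03].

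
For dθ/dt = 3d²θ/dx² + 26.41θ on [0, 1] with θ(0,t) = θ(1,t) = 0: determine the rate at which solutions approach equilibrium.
Eigenvalues: λₙ = 3n²π²/1² - 26.41.
First three modes:
  n=1: λ₁ = 3π² - 26.41 ≈ 3.199
  n=2: λ₂ = 12π² - 26.41 ≈ 92.025
  n=3: λ₃ = 27π² - 26.41 ≈ 240.069
Since 3π² ≈ 29.609 > 26.41, all λₙ > 0.
The n=1 mode decays slowest → dominates as t → ∞.
Asymptotic: θ ~ c₁ sin(πx/1) e^{-λ₁t} with decay rate λ₁ ≈ 3.199.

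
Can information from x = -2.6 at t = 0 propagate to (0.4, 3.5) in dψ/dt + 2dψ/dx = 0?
No. Only data at x = -6.6 affects (0.4, 3.5). Advection has one-way propagation along characteristics.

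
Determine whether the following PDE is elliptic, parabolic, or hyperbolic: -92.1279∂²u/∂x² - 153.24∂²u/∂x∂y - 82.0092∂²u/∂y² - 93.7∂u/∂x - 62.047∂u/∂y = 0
Coefficients: A = -92.1279, B = -153.24, C = -82.0092. B² - 4AC = -6738.84390672, which is negative, so the equation is elliptic.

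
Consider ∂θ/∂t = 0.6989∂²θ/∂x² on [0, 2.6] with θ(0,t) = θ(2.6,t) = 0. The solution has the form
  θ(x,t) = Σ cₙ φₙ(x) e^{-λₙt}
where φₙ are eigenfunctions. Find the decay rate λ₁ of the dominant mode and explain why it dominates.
Eigenvalues: λₙ = 0.6989n²π²/2.6².
First three modes:
  n=1: λ₁ = 0.6989π²/2.6² ≈ 1.02
  n=2: λ₂ = 2.7956π²/2.6² ≈ 4.082 (4× faster decay)
  n=3: λ₃ = 6.2901π²/2.6² ≈ 9.184 (9× faster decay)
As t → ∞, higher modes decay exponentially faster. The n=1 mode dominates: θ ~ c₁ sin(πx/2.6) e^{-λ₁t}.
Decay rate: λ₁ = 0.6989π²/2.6² ≈ 1.02.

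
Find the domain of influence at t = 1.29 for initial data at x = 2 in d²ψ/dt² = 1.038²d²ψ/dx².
Domain of influence: [0.66098, 3.33902]. Data at x = 2 spreads outward at speed 1.038.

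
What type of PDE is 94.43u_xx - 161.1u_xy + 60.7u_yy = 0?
With A = 94.43, B = -161.1, C = 60.7, the discriminant is 3025.606. This is a hyperbolic PDE.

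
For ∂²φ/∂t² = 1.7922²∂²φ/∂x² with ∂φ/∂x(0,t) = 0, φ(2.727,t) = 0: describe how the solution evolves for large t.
φ oscillates (no decay). Energy is conserved; the solution oscillates indefinitely as standing waves.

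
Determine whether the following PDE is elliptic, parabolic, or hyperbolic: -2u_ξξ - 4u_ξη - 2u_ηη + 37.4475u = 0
Coefficients: A = -2, B = -4, C = -2. B² - 4AC = 0, which is zero, so the equation is parabolic.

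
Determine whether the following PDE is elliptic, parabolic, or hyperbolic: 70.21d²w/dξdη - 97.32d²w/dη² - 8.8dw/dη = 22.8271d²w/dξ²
Rewriting in standard form: -22.8271d²w/dξ² + 70.21d²w/dξdη - 97.32d²w/dη² - 8.8dw/dη = 0. Coefficients: A = -22.8271, B = 70.21, C = -97.32. B² - 4AC = -3956.689388, which is negative, so the equation is elliptic.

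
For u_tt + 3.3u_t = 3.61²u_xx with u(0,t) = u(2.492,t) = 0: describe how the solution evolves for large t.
u → 0. Damping (γ=3.3) dissipates energy; oscillations decay exponentially.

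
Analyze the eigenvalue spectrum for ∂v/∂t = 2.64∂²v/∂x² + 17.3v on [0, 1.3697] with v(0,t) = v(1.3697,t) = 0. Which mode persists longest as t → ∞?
Eigenvalues: λₙ = 2.64n²π²/1.3697² - 17.3.
First three modes:
  n=1: λ₁ = 2.64π²/1.3697² - 17.3 ≈ -3.412
  n=2: λ₂ = 10.56π²/1.3697² - 17.3 ≈ 38.254
  n=3: λ₃ = 23.76π²/1.3697² - 17.3 ≈ 107.696
Since 2.64π²/1.3697² ≈ 13.888 < 17.3, λ₁ < 0.
The n=1 mode grows fastest (−λₙ is largest for n=1) → dominates.
Asymptotic: v ~ c₁ sin(πx/1.3697) e^{3.412t} (exponential growth at rate −λ₁ ≈ 3.412).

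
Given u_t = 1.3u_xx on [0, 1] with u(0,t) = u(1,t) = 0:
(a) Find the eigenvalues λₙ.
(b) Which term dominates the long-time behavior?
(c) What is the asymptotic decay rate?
Eigenvalues: λₙ = 1.3n²π².
First three modes:
  n=1: λ₁ = 1.3π² ≈ 12.83
  n=2: λ₂ = 5.2π² ≈ 51.322 (4× faster decay)
  n=3: λ₃ = 11.7π² ≈ 115.474 (9× faster decay)
As t → ∞, higher modes decay exponentially faster. The n=1 mode dominates: u ~ c₁ sin(πx) e^{-λ₁t}.
Decay rate: λ₁ = 1.3π² ≈ 12.83.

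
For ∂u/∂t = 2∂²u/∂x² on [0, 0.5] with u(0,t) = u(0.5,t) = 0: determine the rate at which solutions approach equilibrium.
Eigenvalues: λₙ = 2n²π²/0.5².
First three modes:
  n=1: λ₁ = 2π²/0.5² ≈ 78.957
  n=2: λ₂ = 8π²/0.5² ≈ 315.827 (4× faster decay)
  n=3: λ₃ = 18π²/0.5² ≈ 710.612 (9× faster decay)
As t → ∞, higher modes decay exponentially faster. The n=1 mode dominates: u ~ c₁ sin(πx/0.5) e^{-λ₁t}.
Decay rate: λ₁ = 2π²/0.5² ≈ 78.957.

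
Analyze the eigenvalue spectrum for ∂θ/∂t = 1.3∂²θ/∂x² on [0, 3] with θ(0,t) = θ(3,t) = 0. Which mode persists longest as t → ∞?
Eigenvalues: λₙ = 1.3n²π²/3².
First three modes:
  n=1: λ₁ = 1.3π²/3² ≈ 1.426
  n=2: λ₂ = 5.2π²/3² ≈ 5.702 (4× faster decay)
  n=3: λ₃ = 11.7π²/3² ≈ 12.83 (9× faster decay)
As t → ∞, higher modes decay exponentially faster. The n=1 mode dominates: θ ~ c₁ sin(πx/3) e^{-λ₁t}.
Decay rate: λ₁ = 1.3π²/3² ≈ 1.426.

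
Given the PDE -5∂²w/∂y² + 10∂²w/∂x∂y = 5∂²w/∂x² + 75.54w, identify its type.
Rewriting in standard form: -5∂²w/∂x² + 10∂²w/∂x∂y - 5∂²w/∂y² - 75.54w = 0. The second-order coefficients are A = -5, B = 10, C = -5. Since B² - 4AC = 0 = 0, this is a parabolic PDE.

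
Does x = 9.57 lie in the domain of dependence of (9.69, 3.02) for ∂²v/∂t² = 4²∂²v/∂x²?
Yes. The domain of dependence is [-2.39, 21.77], and 9.57 ∈ [-2.39, 21.77].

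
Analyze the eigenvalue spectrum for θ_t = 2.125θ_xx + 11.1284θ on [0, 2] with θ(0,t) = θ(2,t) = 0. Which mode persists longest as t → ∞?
Eigenvalues: λₙ = 2.125n²π²/2² - 11.1284.
First three modes:
  n=1: λ₁ = 2.125π²/2² - 11.1284 ≈ -5.885
  n=2: λ₂ = 8.5π²/2² - 11.1284 ≈ 9.845
  n=3: λ₃ = 19.125π²/2² - 11.1284 ≈ 36.061
Since 2.125π²/2² ≈ 5.243 < 11.1284, λ₁ < 0.
The n=1 mode grows fastest (−λₙ is largest for n=1) → dominates.
Asymptotic: θ ~ c₁ sin(πx/2) e^{5.885t} (exponential growth at rate −λ₁ ≈ 5.885).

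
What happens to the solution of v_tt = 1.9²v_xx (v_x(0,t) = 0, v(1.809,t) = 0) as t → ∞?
v oscillates (no decay). Energy is conserved; the solution oscillates indefinitely as standing waves.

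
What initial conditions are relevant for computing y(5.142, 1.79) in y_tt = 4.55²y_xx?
Domain of dependence: [-3.0025, 13.2865]. Signals travel at speed 4.55, so data within |x - 5.142| ≤ 4.55·1.79 = 8.1445 can reach the point.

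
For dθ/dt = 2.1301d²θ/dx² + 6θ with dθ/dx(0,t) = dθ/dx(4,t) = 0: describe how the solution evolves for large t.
θ grows unboundedly. With Neumann BCs the constant mode has diffusion eigenvalue 0, so any r > 0 makes it grow like e^(6t); solution grows exponentially.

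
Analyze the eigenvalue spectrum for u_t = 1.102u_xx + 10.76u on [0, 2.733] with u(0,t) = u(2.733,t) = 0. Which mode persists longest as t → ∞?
Eigenvalues: λₙ = 1.102n²π²/2.733² - 10.76.
First three modes:
  n=1: λ₁ = 1.102π²/2.733² - 10.76 ≈ -9.304
  n=2: λ₂ = 4.408π²/2.733² - 10.76 ≈ -4.935
  n=3: λ₃ = 9.918π²/2.733² - 10.76 ≈ 2.345
Since 1.102π²/2.733² ≈ 1.456 < 10.76, λ₁ < 0.
The n=1 mode grows fastest (−λₙ is largest for n=1) → dominates.
Asymptotic: u ~ c₁ sin(πx/2.733) e^{9.304t} (exponential growth at rate −λ₁ ≈ 9.304).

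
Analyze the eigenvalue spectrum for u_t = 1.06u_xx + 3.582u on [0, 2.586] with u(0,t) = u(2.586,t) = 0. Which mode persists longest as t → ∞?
Eigenvalues: λₙ = 1.06n²π²/2.586² - 3.582.
First three modes:
  n=1: λ₁ = 1.06π²/2.586² - 3.582 ≈ -2.018
  n=2: λ₂ = 4.24π²/2.586² - 3.582 ≈ 2.676
  n=3: λ₃ = 9.54π²/2.586² - 3.582 ≈ 10.498
Since 1.06π²/2.586² ≈ 1.564 < 3.582, λ₁ < 0.
The n=1 mode grows fastest (−λₙ is largest for n=1) → dominates.
Asymptotic: u ~ c₁ sin(πx/2.586) e^{2.018t} (exponential growth at rate −λ₁ ≈ 2.018).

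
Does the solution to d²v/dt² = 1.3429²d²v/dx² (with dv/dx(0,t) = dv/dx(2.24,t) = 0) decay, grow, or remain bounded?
v oscillates about a mean that drifts linearly in t (generically unbounded; no decay). There is no damping, so the nonconstant modes persist as standing waves (energy conserved, no decay). But with Neumann conditions at both ends the constant mode has eigenvalue 0: the spatial mean M(t) of v satisfies M'' = 0, so M(t) = M(0) + M'(0)·t. Unless the initial velocity has zero mean (∫v_t(x,0)dx = 0), the solution grows linearly in t (unbounded, though not exponentially); if it does have zero mean, the solution stays bounded and simply oscillates.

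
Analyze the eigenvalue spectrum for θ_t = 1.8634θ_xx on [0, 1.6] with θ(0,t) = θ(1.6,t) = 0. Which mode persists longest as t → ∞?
Eigenvalues: λₙ = 1.8634n²π²/1.6².
First three modes:
  n=1: λ₁ = 1.8634π²/1.6² ≈ 7.184
  n=2: λ₂ = 7.4536π²/1.6² ≈ 28.736 (4× faster decay)
  n=3: λ₃ = 16.7706π²/1.6² ≈ 64.656 (9× faster decay)
As t → ∞, higher modes decay exponentially faster. The n=1 mode dominates: θ ~ c₁ sin(πx/1.6) e^{-λ₁t}.
Decay rate: λ₁ = 1.8634π²/1.6² ≈ 7.184.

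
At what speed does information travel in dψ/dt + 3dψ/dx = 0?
Speed = 3. Information travels along x - 3t = const (rightward).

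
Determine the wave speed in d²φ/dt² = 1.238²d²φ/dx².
Speed = 1.238. Information travels along characteristics x = x₀ ± 1.238t.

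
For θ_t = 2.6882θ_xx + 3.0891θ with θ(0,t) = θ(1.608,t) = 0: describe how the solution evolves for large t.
θ → 0. Diffusion dominates reaction (r=3.0891 < κπ²/L²≈10.26); solution decays.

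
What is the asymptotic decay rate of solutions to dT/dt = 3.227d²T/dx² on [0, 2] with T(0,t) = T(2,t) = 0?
Eigenvalues: λₙ = 3.227n²π²/2².
First three modes:
  n=1: λ₁ = 3.227π²/2² ≈ 7.962
  n=2: λ₂ = 12.908π²/2² ≈ 31.849 (4× faster decay)
  n=3: λ₃ = 29.043π²/2² ≈ 71.661 (9× faster decay)
As t → ∞, higher modes decay exponentially faster. The n=1 mode dominates: T ~ c₁ sin(πx/2) e^{-λ₁t}.
Decay rate: λ₁ = 3.227π²/2² ≈ 7.962.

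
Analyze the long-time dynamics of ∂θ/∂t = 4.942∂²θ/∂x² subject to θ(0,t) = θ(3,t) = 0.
Long-time behavior: θ → 0. Heat diffuses out through both boundaries.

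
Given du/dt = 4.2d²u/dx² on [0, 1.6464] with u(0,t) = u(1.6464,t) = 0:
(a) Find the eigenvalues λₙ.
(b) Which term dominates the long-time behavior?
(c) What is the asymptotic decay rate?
Eigenvalues: λₙ = 4.2n²π²/1.6464².
First three modes:
  n=1: λ₁ = 4.2π²/1.6464² ≈ 15.292
  n=2: λ₂ = 16.8π²/1.6464² ≈ 61.17 (4× faster decay)
  n=3: λ₃ = 37.8π²/1.6464² ≈ 137.632 (9× faster decay)
As t → ∞, higher modes decay exponentially faster. The n=1 mode dominates: u ~ c₁ sin(πx/1.6464) e^{-λ₁t}.
Decay rate: λ₁ = 4.2π²/1.6464² ≈ 15.292.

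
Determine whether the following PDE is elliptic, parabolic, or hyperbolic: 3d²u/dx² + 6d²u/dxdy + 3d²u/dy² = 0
Coefficients: A = 3, B = 6, C = 3. B² - 4AC = 0, which is zero, so the equation is parabolic.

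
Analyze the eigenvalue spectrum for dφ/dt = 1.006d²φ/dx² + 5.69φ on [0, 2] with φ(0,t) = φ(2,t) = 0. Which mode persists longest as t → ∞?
Eigenvalues: λₙ = 1.006n²π²/2² - 5.69.
First three modes:
  n=1: λ₁ = 1.006π²/2² - 5.69 ≈ -3.208
  n=2: λ₂ = 4.024π²/2² - 5.69 ≈ 4.239
  n=3: λ₃ = 9.054π²/2² - 5.69 ≈ 16.65
Since 1.006π²/2² ≈ 2.482 < 5.69, λ₁ < 0.
The n=1 mode grows fastest (−λₙ is largest for n=1) → dominates.
Asymptotic: φ ~ c₁ sin(πx/2) e^{3.208t} (exponential growth at rate −λ₁ ≈ 3.208).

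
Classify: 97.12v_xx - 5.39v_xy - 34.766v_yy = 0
Hyperbolic (discriminant = 13534.94778).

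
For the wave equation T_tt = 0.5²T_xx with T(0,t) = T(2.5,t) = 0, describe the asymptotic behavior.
T oscillates (no decay). Energy is conserved; the solution oscillates indefinitely as standing waves.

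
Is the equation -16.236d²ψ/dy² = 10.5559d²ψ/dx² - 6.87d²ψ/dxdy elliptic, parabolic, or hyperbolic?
Rewriting in standard form: -10.5559d²ψ/dx² + 6.87d²ψ/dxdy - 16.236d²ψ/dy² = 0. Computing B² - 4AC with A = -10.5559, B = 6.87, C = -16.236: discriminant = -638.3454696 (negative). Answer: elliptic.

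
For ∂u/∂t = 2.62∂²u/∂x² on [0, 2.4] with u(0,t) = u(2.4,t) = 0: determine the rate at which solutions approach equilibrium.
Eigenvalues: λₙ = 2.62n²π²/2.4².
First three modes:
  n=1: λ₁ = 2.62π²/2.4² ≈ 4.489
  n=2: λ₂ = 10.48π²/2.4² ≈ 17.957 (4× faster decay)
  n=3: λ₃ = 23.58π²/2.4² ≈ 40.404 (9× faster decay)
As t → ∞, higher modes decay exponentially faster. The n=1 mode dominates: u ~ c₁ sin(πx/2.4) e^{-λ₁t}.
Decay rate: λ₁ = 2.62π²/2.4² ≈ 4.489.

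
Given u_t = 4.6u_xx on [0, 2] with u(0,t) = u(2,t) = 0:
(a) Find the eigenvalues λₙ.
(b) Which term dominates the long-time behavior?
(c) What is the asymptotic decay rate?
Eigenvalues: λₙ = 4.6n²π²/2².
First three modes:
  n=1: λ₁ = 4.6π²/2² ≈ 11.35
  n=2: λ₂ = 18.4π²/2² ≈ 45.4 (4× faster decay)
  n=3: λ₃ = 41.4π²/2² ≈ 102.15 (9× faster decay)
As t → ∞, higher modes decay exponentially faster. The n=1 mode dominates: u ~ c₁ sin(πx/2) e^{-λ₁t}.
Decay rate: λ₁ = 4.6π²/2² ≈ 11.35.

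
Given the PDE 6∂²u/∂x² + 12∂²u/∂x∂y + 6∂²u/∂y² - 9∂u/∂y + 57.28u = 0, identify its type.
The second-order coefficients are A = 6, B = 12, C = 6. Since B² - 4AC = 0 = 0, this is a parabolic PDE.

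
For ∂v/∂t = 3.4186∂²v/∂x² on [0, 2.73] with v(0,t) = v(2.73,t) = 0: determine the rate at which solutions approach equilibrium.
Eigenvalues: λₙ = 3.4186n²π²/2.73².
First three modes:
  n=1: λ₁ = 3.4186π²/2.73² ≈ 4.527
  n=2: λ₂ = 13.6744π²/2.73² ≈ 18.109 (4× faster decay)
  n=3: λ₃ = 30.7674π²/2.73² ≈ 40.744 (9× faster decay)
As t → ∞, higher modes decay exponentially faster. The n=1 mode dominates: v ~ c₁ sin(πx/2.73) e^{-λ₁t}.
Decay rate: λ₁ = 3.4186π²/2.73² ≈ 4.527.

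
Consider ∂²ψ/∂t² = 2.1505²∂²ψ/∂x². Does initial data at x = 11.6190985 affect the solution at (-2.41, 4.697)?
No. The domain of dependence is [-12.5108985, 7.6908985], and 11.6190985 is outside this interval.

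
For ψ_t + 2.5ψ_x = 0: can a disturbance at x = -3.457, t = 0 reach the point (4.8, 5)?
No. Only data at x = -7.7 affects (4.8, 5). Advection has one-way propagation along characteristics.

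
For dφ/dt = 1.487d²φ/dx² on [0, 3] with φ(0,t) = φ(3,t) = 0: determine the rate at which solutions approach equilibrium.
Eigenvalues: λₙ = 1.487n²π²/3².
First three modes:
  n=1: λ₁ = 1.487π²/3² ≈ 1.631
  n=2: λ₂ = 5.948π²/3² ≈ 6.523 (4× faster decay)
  n=3: λ₃ = 13.383π²/3² ≈ 14.676 (9× faster decay)
As t → ∞, higher modes decay exponentially faster. The n=1 mode dominates: φ ~ c₁ sin(πx/3) e^{-λ₁t}.
Decay rate: λ₁ = 1.487π²/3² ≈ 1.631.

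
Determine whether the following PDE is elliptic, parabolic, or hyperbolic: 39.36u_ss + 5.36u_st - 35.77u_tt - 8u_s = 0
Coefficients: A = 39.36, B = 5.36, C = -35.77. B² - 4AC = 5660.3584, which is positive, so the equation is hyperbolic.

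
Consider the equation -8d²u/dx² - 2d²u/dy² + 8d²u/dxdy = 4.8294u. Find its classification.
Rewriting in standard form: -8d²u/dx² + 8d²u/dxdy - 2d²u/dy² - 4.8294u = 0. Parabolic. (A = -8, B = 8, C = -2 gives B² - 4AC = 0.)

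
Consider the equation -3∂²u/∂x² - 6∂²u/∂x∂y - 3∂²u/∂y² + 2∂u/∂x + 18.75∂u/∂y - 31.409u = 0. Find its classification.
Parabolic. (A = -3, B = -6, C = -3 gives B² - 4AC = 0.)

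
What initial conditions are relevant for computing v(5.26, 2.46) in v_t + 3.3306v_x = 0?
A single point: x = -2.933276. The characteristic through (5.26, 2.46) is x - 3.3306t = const, so x = 5.26 - 3.3306·2.46 = -2.933276.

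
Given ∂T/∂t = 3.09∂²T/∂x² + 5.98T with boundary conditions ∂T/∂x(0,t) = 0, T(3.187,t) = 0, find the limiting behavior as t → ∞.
T grows unboundedly. Reaction dominates diffusion (r=5.98 > κπ²/(4L²)≈0.75); solution grows exponentially.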